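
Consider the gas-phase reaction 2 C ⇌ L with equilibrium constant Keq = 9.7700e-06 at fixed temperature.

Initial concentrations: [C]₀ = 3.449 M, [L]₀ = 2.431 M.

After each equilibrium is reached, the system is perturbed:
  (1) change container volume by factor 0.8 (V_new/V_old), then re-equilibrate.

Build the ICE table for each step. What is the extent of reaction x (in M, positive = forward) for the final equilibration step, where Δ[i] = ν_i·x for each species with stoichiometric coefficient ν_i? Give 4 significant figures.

x = 2.1073e-04 M

Q₀ = 0.2044 vs Keq = 9.7700e-06 ⇒ Q>K, reverse
Step 1:
                    C           L
  Initial       3.449       2.431
  Change        4.861       -2.43
  Equil          8.31  6.7462e-04
  solve Keq expr → x = -2.43; check Q = 9.7700e-06
Then change container volume by factor 0.8 (V_new/V_old).
Step 2:
                    C           L
  Initial       10.39  8.4328e-04
  Change  -4.2147e-04  2.1073e-04
  Equil         10.39    0.001054
  solve Keq expr → x = 2.1073e-04; check Q = 9.7700e-06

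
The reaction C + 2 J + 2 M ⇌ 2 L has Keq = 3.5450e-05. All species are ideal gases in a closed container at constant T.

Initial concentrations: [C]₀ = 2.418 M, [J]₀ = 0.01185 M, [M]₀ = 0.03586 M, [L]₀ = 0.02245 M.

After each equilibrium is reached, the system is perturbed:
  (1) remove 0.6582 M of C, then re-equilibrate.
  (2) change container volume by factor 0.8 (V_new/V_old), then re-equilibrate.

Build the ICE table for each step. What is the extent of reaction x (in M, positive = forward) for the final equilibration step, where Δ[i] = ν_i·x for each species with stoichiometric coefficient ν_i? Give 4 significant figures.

Q₀ = 1154 vs Keq = 3.5450e-05 ⇒ Q>K, reverse
Step 1:
                  C         J         M         L
  I           2.418   0.01185   0.03586   0.02245
  C         0.01122   0.02243   0.02243  -0.02243
  E           2.429   0.03428   0.05829 1.8544e-05
  solve Keq expr → x = -0.01122; check Q = 3.5450e-05
Then remove 0.6582 M of C.
Step 2:
                  C         J         M         L
  I           1.771   0.03428   0.05829 1.8544e-05
  C       1.3542e-06 2.7083e-06 2.7083e-06 -2.7083e-06
  E           1.771   0.03428   0.05829 1.5836e-05
  solve Keq expr → x = -1.3542e-06; check Q = 3.5450e-05
Then change container volume by factor 0.8 (V_new/V_old).
Step 3:
                  C         J         M         L
  I           2.214   0.04286   0.07287 1.9795e-05
  C       -3.9306e-06 -7.8611e-06 -7.8611e-06 7.8611e-06
  E           2.214   0.04285   0.07286 2.7656e-05
  solve Keq expr → x = 3.9306e-06; check Q = 3.5450e-05

x = 3.9306e-06 M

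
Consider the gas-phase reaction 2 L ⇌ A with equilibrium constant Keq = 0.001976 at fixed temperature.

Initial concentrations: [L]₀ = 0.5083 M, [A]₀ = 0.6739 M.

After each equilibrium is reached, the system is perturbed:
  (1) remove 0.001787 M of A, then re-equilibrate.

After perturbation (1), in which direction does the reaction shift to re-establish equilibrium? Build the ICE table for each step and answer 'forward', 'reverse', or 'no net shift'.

Q₀ = 2.608 vs Keq = 0.001976 ⇒ Q>K, reverse
Step 1:
                  L         A
  I          0.5083    0.6739
  C           1.334   -0.6672
  E           1.843  0.006709
  solve Keq expr → x = -0.6672; check Q = 0.001976
Then remove 0.001787 M of A.
Step 2:
                  L         A
  I           1.843  0.004922
  C       -0.003523  0.001761
  E           1.839  0.006684
  solve Keq expr → x = 0.001761; check Q = 0.001976

Direction: forward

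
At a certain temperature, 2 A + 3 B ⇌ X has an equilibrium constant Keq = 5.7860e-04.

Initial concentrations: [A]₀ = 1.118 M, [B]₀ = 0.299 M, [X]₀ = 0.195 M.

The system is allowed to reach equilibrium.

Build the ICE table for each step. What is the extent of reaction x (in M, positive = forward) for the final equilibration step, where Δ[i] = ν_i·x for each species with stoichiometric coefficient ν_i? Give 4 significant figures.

x = -0.1941 M

Q₀ = 5.836 vs Keq = 5.7860e-04 ⇒ Q>K, reverse
Step 1:
                  A         B         X
  init        1.118     0.299     0.195
  Δ          0.3882    0.5823   -0.1941
  eq          1.506    0.8813 8.9851e-04
  solve Keq expr → x = -0.1941; check Q = 5.7860e-04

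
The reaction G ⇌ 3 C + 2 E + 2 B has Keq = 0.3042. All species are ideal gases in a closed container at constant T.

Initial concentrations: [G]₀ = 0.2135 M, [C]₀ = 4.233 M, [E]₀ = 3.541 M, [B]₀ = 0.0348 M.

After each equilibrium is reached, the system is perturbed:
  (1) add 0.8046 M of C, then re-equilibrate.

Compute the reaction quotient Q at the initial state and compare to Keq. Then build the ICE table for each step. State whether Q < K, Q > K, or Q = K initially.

Q₀ = 5.395 vs Keq = 0.3042 ⇒ Q>K, reverse
Step 1:
                  G         C         E         B
  I          0.2135     4.233     3.541    0.0348
  C         0.01305  -0.03916   -0.0261   -0.0261
  E          0.2266     4.194     3.515  0.008696
  solve Keq expr → x = -0.01305; check Q = 0.3042
Then add 0.8046 M of C.
Step 2:
                  G         C         E         B
  I          0.2266     4.998     3.515  0.008696
  C       9.9420e-04 -0.002983 -0.001988 -0.001988
  E          0.2275     4.995     3.513  0.006708
  solve Keq expr → x = -9.9420e-04; check Q = 0.3042

Q₀ = 5.395; Q > K (proceeds reverse)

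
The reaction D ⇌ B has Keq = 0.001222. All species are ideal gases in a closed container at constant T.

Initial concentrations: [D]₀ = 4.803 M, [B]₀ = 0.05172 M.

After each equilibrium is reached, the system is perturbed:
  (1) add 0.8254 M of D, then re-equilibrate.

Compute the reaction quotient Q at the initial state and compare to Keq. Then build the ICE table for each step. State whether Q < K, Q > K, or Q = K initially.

Q₀ = 0.01077 vs Keq = 0.001222 ⇒ Q>K, reverse
Step 1:
                    D           B
  init          4.803     0.05172
  Δ           0.04579    -0.04579
  eq            4.849    0.005925
  solve Keq expr → x = -0.04579; check Q = 0.001222
Then add 0.8254 M of D.
Step 2:
                    D           B
  init          5.674    0.005925
  Δ         -0.001007    0.001007
  eq            5.673    0.006933
  solve Keq expr → x = 0.001007; check Q = 0.001222

Q₀ = 0.01077; Q > K (proceeds reverse)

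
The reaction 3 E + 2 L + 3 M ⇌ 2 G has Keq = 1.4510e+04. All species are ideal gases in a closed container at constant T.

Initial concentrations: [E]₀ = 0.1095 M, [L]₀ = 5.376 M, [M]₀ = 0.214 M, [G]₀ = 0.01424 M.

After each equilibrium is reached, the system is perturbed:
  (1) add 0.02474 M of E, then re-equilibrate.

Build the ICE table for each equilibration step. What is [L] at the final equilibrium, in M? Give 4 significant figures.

[L]_eq = 5.303 M

Q₀ = 0.5453 vs Keq = 1.4510e+04 ⇒ Q<K, forward
Step 1:
                    E           L           M           G
  Initial      0.1095       5.376       0.214     0.01424
  Change     -0.09026    -0.06017    -0.09026     0.06017
  Equil       0.01924       5.316      0.1237     0.07441
  solve Keq expr → x = 0.03009; check Q = 1.4510e+04
Then add 0.02474 M of E.
Step 2:
                    E           L           M           G
  Initial     0.04398       5.316      0.1237     0.07441
  Change     -0.01878    -0.01252    -0.01878     0.01252
  Equil        0.0252       5.303       0.105     0.08693
  solve Keq expr → x = 0.00626; check Q = 1.4510e+04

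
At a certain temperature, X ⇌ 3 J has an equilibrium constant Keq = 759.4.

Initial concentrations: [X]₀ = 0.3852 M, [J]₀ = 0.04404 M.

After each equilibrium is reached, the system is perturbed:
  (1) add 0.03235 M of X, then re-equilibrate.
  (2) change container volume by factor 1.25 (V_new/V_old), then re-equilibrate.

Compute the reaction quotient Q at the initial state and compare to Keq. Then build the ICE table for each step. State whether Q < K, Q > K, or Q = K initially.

Q₀ = 2.2175e-04; Q < K (proceeds forward)

Q₀ = 2.2175e-04 vs Keq = 759.4 ⇒ Q<K, forward
Step 1:
                    X           J
  init         0.3852     0.04404
  Δ            -0.383       1.149
  eq         0.002236       1.193
  solve Keq expr → x = 0.383; check Q = 759.4
Then add 0.03235 M of X.
Step 2:
                    X           J
  init        0.03459       1.193
  Δ          -0.03177     0.09531
  eq         0.002815       1.288
  solve Keq expr → x = 0.03177; check Q = 759.4
Then change container volume by factor 1.25 (V_new/V_old).
Step 3:
                    X           J
  init       0.002252       1.031
  Δ       -8.0070e-04    0.002402
  eq         0.001452       1.033
  solve Keq expr → x = 8.0070e-04; check Q = 759.4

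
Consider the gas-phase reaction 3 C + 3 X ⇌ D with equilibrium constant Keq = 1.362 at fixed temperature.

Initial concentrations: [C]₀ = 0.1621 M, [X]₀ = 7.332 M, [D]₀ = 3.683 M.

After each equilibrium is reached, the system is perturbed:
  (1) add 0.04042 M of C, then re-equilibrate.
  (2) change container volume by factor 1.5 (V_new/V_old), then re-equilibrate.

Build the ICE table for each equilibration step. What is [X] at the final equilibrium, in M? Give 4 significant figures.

[X]_eq = 4.995 M

Q₀ = 2.194 vs Keq = 1.362 ⇒ Q>K, reverse
Step 1:
                   C          X          D
  init        0.1621      7.332      3.683
  Δ          0.02706    0.02706   -0.00902
  eq          0.1892      7.359      3.674
  solve Keq expr → x = -0.00902; check Q = 1.362
Then add 0.04042 M of C.
Step 2:
                   C          X          D
  init        0.2296      7.359      3.674
  Δ         -0.03918   -0.03918    0.01306
  eq          0.1904       7.32      3.687
  solve Keq expr → x = 0.01306; check Q = 1.362
Then change container volume by factor 1.5 (V_new/V_old).
Step 3:
                   C          X          D
  init        0.1269       4.88      2.458
  Δ           0.1155     0.1155    -0.0385
  eq          0.2424      4.995       2.42
  solve Keq expr → x = -0.0385; check Q = 1.362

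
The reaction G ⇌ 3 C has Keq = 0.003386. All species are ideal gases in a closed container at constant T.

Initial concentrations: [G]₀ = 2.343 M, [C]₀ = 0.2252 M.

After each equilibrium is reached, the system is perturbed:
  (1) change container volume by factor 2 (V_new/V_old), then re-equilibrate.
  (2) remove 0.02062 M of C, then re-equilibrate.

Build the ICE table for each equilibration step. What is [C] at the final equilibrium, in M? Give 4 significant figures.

[C]_eq = 0.1573 M

Q₀ = 0.004875 vs Keq = 0.003386 ⇒ Q>K, reverse
Step 1:
                   G          C
  I            2.343     0.2252
  C         0.008505   -0.02552
  E            2.352     0.1997
  solve Keq expr → x = -0.008505; check Q = 0.003386
Then change container volume by factor 2 (V_new/V_old).
Step 2:
                   G          C
  I            1.176    0.09984
  C         -0.01926    0.05778
  E            1.156     0.1576
  solve Keq expr → x = 0.01926; check Q = 0.003386
Then remove 0.02062 M of C.
Step 3:
                   G          C
  I            1.156      0.137
  C        -0.006771    0.02031
  E             1.15     0.1573
  solve Keq expr → x = 0.006771; check Q = 0.003386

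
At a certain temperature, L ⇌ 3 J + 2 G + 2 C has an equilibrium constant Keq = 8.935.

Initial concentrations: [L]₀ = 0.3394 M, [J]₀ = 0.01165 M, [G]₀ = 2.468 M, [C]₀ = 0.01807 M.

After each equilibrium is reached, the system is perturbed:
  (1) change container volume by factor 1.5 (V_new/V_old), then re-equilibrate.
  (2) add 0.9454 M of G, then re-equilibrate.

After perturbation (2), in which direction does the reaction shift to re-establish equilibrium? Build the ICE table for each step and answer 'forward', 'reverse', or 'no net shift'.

Q₀ = 9.2656e-09 vs Keq = 8.935 ⇒ Q<K, forward
Step 1:
                   L          J          G          C
  I           0.3394    0.01165      2.468    0.01807
  C          -0.2416     0.7248     0.4832     0.4832
  E          0.09781     0.7364      2.951     0.5013
  solve Keq expr → x = 0.2416; check Q = 8.935
Then change container volume by factor 1.5 (V_new/V_old).
Step 2:
                   L          J          G          C
  I          0.06521     0.4909      1.967     0.3342
  C         -0.04455     0.1336    0.08909    0.08909
  E          0.02066     0.6246      2.057     0.4233
  solve Keq expr → x = 0.04455; check Q = 8.935
Then add 0.9454 M of G.
Step 3:
                   L          J          G          C
  I          0.02066     0.6246      3.002     0.4233
  C          0.01178   -0.03535   -0.02357   -0.02357
  E          0.03245     0.5892      2.978     0.3997
  solve Keq expr → x = -0.01178; check Q = 8.935

Direction: reverse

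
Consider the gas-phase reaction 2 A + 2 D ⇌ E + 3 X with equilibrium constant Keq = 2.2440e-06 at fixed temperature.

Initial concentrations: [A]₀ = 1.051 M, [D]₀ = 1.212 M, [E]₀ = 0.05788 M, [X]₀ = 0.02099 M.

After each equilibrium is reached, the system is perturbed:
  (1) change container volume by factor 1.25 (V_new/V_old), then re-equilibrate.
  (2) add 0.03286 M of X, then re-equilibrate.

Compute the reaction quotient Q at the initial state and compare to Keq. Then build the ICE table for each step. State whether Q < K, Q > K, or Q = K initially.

Q₀ = 3.2988e-07; Q < K (proceeds forward)

Q₀ = 3.2988e-07 vs Keq = 2.2440e-06 ⇒ Q<K, forward
Step 1:
                    A           D           E           X
  I             1.051       1.212     0.05788     0.02099
  C          -0.01136    -0.01136     0.00568     0.01704
  E              1.04       1.201     0.06356     0.03803
  solve Keq expr → x = 0.00568; check Q = 2.2440e-06
Then change container volume by factor 1.25 (V_new/V_old).
Step 2:
                    A           D           E           X
  I            0.8317      0.9605     0.05085     0.03043
  C                 0           0           0           0
  E            0.8317      0.9605     0.05085     0.03043
  solve Keq expr → x = 0; check Q = 2.2440e-06
Then add 0.03286 M of X.
Step 3:
                    A           D           E           X
  I            0.8317      0.9605     0.05085     0.06329
  C           0.01975     0.01975   -0.009874    -0.02962
  E            0.8515      0.9803     0.04097     0.03366
  solve Keq expr → x = -0.009874; check Q = 2.2440e-06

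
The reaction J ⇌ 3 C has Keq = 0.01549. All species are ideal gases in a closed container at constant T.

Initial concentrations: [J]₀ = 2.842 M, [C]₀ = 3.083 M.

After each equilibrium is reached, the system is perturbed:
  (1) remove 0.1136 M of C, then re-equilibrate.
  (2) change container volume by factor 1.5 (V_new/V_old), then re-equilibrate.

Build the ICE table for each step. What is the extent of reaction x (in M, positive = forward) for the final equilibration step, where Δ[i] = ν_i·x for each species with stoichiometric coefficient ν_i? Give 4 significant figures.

x = 0.0262 M

Q₀ = 10.31 vs Keq = 0.01549 ⇒ Q>K, reverse
Step 1:
                  J         C
  Initial     2.842     3.083
  Change     0.8987    -2.696
  Equil       3.741     0.387
  solve Keq expr → x = -0.8987; check Q = 0.01549
Then remove 0.1136 M of C.
Step 2:
                  J         C
  Initial     3.741    0.2734
  Change   -0.03743    0.1123
  Equil       3.703    0.3857
  solve Keq expr → x = 0.03743; check Q = 0.01549
Then change container volume by factor 1.5 (V_new/V_old).
Step 3:
                  J         C
  Initial     2.469    0.2571
  Change    -0.0262    0.0786
  Equil       2.443    0.3357
  solve Keq expr → x = 0.0262; check Q = 0.01549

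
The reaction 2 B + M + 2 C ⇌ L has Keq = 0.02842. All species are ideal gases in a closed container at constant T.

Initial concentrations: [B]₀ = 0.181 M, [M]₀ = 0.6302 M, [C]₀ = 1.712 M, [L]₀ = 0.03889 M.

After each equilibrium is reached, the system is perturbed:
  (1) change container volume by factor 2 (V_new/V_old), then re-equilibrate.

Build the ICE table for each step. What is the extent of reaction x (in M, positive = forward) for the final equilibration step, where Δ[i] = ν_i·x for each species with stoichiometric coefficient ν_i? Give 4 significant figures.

Q₀ = 0.6427 vs Keq = 0.02842 ⇒ Q>K, reverse
Step 1:
                   B          M          C          L
  Initial      0.181     0.6302      1.712    0.03889
  Change      0.0702     0.0351     0.0702    -0.0351
  Equil       0.2512     0.6653      1.782    0.00379
  solve Keq expr → x = -0.0351; check Q = 0.02842
Then change container volume by factor 2 (V_new/V_old).
Step 2:
                   B          M          C          L
  Initial     0.1256     0.3327     0.8911   0.001895
  Change    0.003536   0.001768   0.003536  -0.001768
  Equil       0.1291     0.3344     0.8946 1.2685e-04
  solve Keq expr → x = -0.001768; check Q = 0.02842

x = -0.001768 M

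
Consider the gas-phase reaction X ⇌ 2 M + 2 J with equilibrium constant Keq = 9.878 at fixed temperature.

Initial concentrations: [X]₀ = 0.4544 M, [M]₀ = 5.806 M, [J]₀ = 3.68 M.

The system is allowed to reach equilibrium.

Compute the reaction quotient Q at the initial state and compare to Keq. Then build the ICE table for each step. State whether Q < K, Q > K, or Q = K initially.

Q₀ = 1005 vs Keq = 9.878 ⇒ Q>K, reverse
Step 1:
                   X          M          J
  init        0.4544      5.806       3.68
  Δ             1.23     -2.461     -2.461
  eq           1.685      3.345      1.219
  solve Keq expr → x = -1.23; check Q = 9.878

Q₀ = 1005; Q > K (proceeds reverse)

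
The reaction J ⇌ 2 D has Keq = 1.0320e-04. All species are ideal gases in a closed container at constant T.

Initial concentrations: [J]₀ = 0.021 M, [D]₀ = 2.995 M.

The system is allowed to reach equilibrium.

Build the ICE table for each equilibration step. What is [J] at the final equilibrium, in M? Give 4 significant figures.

[J]_eq = 1.512 M

Q₀ = 427.1 vs Keq = 1.0320e-04 ⇒ Q>K, reverse
Step 1:
                    J           D
  Initial       0.021       2.995
  Change        1.491      -2.983
  Equil         1.512     0.01249
  solve Keq expr → x = -1.491; check Q = 1.0320e-04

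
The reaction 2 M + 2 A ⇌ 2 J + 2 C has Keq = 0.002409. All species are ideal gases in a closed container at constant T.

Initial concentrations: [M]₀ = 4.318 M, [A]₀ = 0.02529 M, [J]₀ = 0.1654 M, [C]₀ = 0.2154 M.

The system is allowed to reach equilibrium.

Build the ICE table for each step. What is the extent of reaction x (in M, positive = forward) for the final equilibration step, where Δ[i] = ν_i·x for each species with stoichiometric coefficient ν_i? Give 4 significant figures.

x = -0.02799 M

Q₀ = 0.1064 vs Keq = 0.002409 ⇒ Q>K, reverse
Step 1:
                    M           A           J           C
  init          4.318     0.02529      0.1654      0.2154
  Δ           0.05597     0.05597    -0.05597    -0.05597
  eq            4.374     0.08126      0.1094      0.1594
  solve Keq expr → x = -0.02799; check Q = 0.002409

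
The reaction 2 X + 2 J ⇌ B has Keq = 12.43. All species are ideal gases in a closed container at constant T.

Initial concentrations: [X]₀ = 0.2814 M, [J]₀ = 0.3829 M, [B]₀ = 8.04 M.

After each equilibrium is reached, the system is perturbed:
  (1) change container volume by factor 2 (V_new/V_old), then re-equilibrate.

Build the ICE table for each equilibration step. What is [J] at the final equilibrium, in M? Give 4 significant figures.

[J]_eq = 0.7661 M

Q₀ = 692.5 vs Keq = 12.43 ⇒ Q>K, reverse
Step 1:
                  X         J         B
  Initial    0.2814    0.3829      8.04
  Change     0.5582    0.5582   -0.2791
  Equil      0.8396    0.9411     7.761
  solve Keq expr → x = -0.2791; check Q = 12.43
Then change container volume by factor 2 (V_new/V_old).
Step 2:
                  X         J         B
  Initial    0.4198    0.4706      3.88
  Change     0.2955    0.2955   -0.1478
  Equil      0.7153    0.7661     3.733
  solve Keq expr → x = -0.1478; check Q = 12.43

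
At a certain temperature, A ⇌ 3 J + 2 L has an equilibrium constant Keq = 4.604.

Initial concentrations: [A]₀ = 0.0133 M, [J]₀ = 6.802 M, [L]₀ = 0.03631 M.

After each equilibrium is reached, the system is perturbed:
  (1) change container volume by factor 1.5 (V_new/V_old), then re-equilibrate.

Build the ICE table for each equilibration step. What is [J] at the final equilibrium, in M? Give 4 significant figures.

Q₀ = 31.2 vs Keq = 4.604 ⇒ Q>K, reverse
Step 1:
                   A          J          L
  I           0.0133      6.802    0.03631
  C         0.009058   -0.02717   -0.01812
  E          0.02236      6.775    0.01819
  solve Keq expr → x = -0.009058; check Q = 4.604
Then change container volume by factor 1.5 (V_new/V_old).
Step 2:
                   A          J          L
  I          0.01491      4.517    0.01213
  C        -0.005003    0.01501    0.01001
  E         0.009903      4.532    0.02213
  solve Keq expr → x = 0.005003; check Q = 4.604

[J]_eq = 4.532 M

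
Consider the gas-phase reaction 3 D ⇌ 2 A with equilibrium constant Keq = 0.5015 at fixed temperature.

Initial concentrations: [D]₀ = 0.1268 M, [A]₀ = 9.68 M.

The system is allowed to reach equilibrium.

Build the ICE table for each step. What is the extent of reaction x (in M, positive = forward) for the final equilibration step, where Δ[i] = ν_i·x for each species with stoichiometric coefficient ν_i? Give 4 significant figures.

Q₀ = 4.5961e+04 vs Keq = 0.5015 ⇒ Q>K, reverse
Step 1:
                   D          A
  init        0.1268       9.68
  Δ            4.375     -2.916
  eq           4.502      6.764
  solve Keq expr → x = -1.458; check Q = 0.5015

x = -1.458 M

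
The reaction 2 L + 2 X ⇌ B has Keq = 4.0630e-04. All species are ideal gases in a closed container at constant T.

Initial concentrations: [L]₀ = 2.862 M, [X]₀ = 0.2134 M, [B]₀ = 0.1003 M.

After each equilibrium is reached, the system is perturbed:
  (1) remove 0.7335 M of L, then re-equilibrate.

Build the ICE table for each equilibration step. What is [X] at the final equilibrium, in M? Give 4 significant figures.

Q₀ = 0.2689 vs Keq = 4.0630e-04 ⇒ Q>K, reverse
Step 1:
                    L           X           B
  Initial       2.862      0.2134      0.1003
  Change       0.1993      0.1993    -0.09965
  Equil         3.061      0.4127  6.4854e-04
  solve Keq expr → x = -0.09965; check Q = 4.0630e-04
Then remove 0.7335 M of L.
Step 2:
                    L           X           B
  Initial       2.328      0.4127  6.4854e-04
  Change   5.4477e-04  5.4477e-04 -2.7238e-04
  Equil         2.328      0.4132  3.7615e-04
  solve Keq expr → x = -2.7238e-04; check Q = 4.0630e-04

[X]_eq = 0.4132 M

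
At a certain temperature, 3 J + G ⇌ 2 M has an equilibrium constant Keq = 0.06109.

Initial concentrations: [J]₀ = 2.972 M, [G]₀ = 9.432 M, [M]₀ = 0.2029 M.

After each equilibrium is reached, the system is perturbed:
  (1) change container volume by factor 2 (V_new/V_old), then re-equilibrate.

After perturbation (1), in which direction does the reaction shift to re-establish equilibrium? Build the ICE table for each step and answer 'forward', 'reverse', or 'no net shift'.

Direction: reverse

Q₀ = 1.6627e-04 vs Keq = 0.06109 ⇒ Q<K, forward
Step 1:
                   J          G          M
  init         2.972      9.432     0.2029
  Δ           -1.558    -0.5192      1.038
  eq           1.414      8.913      1.241
  solve Keq expr → x = 0.5192; check Q = 0.06109
Then change container volume by factor 2 (V_new/V_old).
Step 2:
                   J          G          M
  init        0.7072      4.456     0.6206
  Δ            0.223    0.07433    -0.1487
  eq          0.9302      4.531      0.472
  solve Keq expr → x = -0.07433; check Q = 0.06109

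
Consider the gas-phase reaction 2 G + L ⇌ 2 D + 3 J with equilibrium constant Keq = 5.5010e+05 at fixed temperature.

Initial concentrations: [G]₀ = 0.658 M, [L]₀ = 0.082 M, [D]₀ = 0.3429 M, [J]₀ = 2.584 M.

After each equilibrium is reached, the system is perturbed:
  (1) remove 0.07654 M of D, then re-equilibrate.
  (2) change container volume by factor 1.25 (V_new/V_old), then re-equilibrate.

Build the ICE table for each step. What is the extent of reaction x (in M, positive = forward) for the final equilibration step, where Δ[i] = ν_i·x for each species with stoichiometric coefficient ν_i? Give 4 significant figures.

Q₀ = 57.14 vs Keq = 5.5010e+05 ⇒ Q<K, forward
Step 1:
                   G          L          D          J
  init         0.658      0.082     0.3429      2.584
  Δ          -0.1639   -0.08196     0.1639     0.2459
  eq          0.4941 4.3346e-05     0.5068       2.83
  solve Keq expr → x = 0.08196; check Q = 5.5010e+05
Then remove 0.07654 M of D.
Step 2:
                   G          L          D          J
  init        0.4941 4.3346e-05     0.4303       2.83
  Δ       -2.4192e-05 -1.2096e-05 2.4192e-05 3.6288e-05
  eq          0.4941 3.1250e-05     0.4303       2.83
  solve Keq expr → x = 1.2096e-05; check Q = 5.5010e+05
Then change container volume by factor 1.25 (V_new/V_old).
Step 3:
                   G          L          D          J
  init        0.3952 2.5000e-05     0.3442      2.264
  Δ       -1.7993e-05 -8.9963e-06 1.7993e-05 2.6989e-05
  eq          0.3952 1.6004e-05     0.3443      2.264
  solve Keq expr → x = 8.9963e-06; check Q = 5.5010e+05

x = 8.9963e-06 M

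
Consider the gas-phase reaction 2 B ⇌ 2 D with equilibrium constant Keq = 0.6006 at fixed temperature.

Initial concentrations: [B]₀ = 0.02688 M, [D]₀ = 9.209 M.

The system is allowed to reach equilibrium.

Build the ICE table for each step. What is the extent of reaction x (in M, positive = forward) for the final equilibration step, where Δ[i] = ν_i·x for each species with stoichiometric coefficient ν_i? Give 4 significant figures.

x = -2.588 M

Q₀ = 1.1737e+05 vs Keq = 0.6006 ⇒ Q>K, reverse
Step 1:
                   B          D
  init       0.02688      9.209
  Δ            5.176     -5.176
  eq           5.203      4.033
  solve Keq expr → x = -2.588; check Q = 0.6006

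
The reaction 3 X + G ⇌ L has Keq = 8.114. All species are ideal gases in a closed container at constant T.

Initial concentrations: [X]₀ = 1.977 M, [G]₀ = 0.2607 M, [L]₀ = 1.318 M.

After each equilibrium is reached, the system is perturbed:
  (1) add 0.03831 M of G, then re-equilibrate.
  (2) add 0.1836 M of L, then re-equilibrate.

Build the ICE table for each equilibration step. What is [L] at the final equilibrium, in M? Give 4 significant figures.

Q₀ = 0.6543 vs Keq = 8.114 ⇒ Q<K, forward
Step 1:
                  X         G         L
  Initial     1.977    0.2607     1.318
  Change    -0.5781   -0.1927    0.1927
  Equil       1.399   0.06801     1.511
  solve Keq expr → x = 0.1927; check Q = 8.114
Then add 0.03831 M of G.
Step 2:
                  X         G         L
  Initial     1.399    0.1063     1.511
  Change   -0.07455  -0.02485   0.02485
  Equil       1.324   0.08147     1.536
  solve Keq expr → x = 0.02485; check Q = 8.114
Then add 0.1836 M of L.
Step 3:
                  X         G         L
  Initial     1.324   0.08147     1.719
  Change    0.01766  0.005887 -0.005887
  Equil       1.342   0.08736     1.713
  solve Keq expr → x = -0.005887; check Q = 8.114

[L]_eq = 1.713 M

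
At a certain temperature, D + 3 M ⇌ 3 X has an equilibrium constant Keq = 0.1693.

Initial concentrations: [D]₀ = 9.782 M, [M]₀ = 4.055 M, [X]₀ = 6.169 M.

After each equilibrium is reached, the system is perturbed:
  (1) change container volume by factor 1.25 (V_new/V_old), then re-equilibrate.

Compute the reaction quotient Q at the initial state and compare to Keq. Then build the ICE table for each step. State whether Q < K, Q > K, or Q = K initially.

Q₀ = 0.36 vs Keq = 0.1693 ⇒ Q>K, reverse
Step 1:
                   D          M          X
  Initial      9.782      4.055      6.169
  Change      0.2036     0.6108    -0.6108
  Equil        9.986      4.666      5.558
  solve Keq expr → x = -0.2036; check Q = 0.1693
Then change container volume by factor 1.25 (V_new/V_old).
Step 2:
                   D          M          X
  Initial      7.988      3.733      4.447
  Change     0.04906     0.1472    -0.1472
  Equil        8.038       3.88      4.299
  solve Keq expr → x = -0.04906; check Q = 0.1693

Q₀ = 0.36; Q > K (proceeds reverse)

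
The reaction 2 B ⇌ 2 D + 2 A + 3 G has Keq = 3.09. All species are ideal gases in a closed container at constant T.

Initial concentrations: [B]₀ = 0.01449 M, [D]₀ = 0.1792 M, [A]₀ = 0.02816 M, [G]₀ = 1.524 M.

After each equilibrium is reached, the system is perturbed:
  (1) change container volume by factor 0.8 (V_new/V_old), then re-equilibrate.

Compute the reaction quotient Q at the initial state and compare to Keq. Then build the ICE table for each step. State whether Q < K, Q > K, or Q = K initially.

Q₀ = 0.4293 vs Keq = 3.09 ⇒ Q<K, forward
Step 1:
                    B           D           A           G
  I           0.01449      0.1792     0.02816       1.524
  C         -0.007328    0.007328    0.007328     0.01099
  E          0.007162      0.1865     0.03549       1.535
  solve Keq expr → x = 0.003664; check Q = 3.09
Then change container volume by factor 0.8 (V_new/V_old).
Step 2:
                    B           D           A           G
  I          0.008952      0.2332     0.04436       1.919
  C          0.004681   -0.004681   -0.004681   -0.007021
  E           0.01363      0.2285     0.03968       1.912
  solve Keq expr → x = -0.00234; check Q = 3.09

Q₀ = 0.4293; Q < K (proceeds forward)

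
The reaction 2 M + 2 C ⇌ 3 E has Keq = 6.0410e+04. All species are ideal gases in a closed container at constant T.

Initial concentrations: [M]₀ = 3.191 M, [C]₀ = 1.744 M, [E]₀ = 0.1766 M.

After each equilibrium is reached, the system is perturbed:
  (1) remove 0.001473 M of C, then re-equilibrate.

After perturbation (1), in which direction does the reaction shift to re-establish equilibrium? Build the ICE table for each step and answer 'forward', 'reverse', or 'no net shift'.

Q₀ = 1.7784e-04 vs Keq = 6.0410e+04 ⇒ Q<K, forward
Step 1:
                   M          C          E
  Initial      3.191      1.744     0.1766
  Change      -1.731     -1.731      2.597
  Equil         1.46    0.01287      2.773
  solve Keq expr → x = 0.8656; check Q = 6.0410e+04
Then remove 0.001473 M of C.
Step 2:
                   M          C          E
  Initial       1.46     0.0114      2.773
  Change    0.001445   0.001445  -0.002168
  Equil        1.461    0.01284      2.771
  solve Keq expr → x = -7.2260e-04; check Q = 6.0410e+04

Direction: reverse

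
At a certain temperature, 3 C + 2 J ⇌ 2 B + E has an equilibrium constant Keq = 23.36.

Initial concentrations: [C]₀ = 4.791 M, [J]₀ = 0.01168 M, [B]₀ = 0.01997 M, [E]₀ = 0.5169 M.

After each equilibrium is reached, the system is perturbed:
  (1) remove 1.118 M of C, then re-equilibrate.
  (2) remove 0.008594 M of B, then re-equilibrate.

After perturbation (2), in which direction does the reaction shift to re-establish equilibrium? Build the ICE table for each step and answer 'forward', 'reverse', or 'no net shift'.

Q₀ = 0.01374 vs Keq = 23.36 ⇒ Q<K, forward
Step 1:
                   C          J          B          E
  Initial      4.791    0.01168    0.01997     0.5169
  Change    -0.01685   -0.01123    0.01123   0.005616
  Equil        4.774 4.4736e-04     0.0312     0.5225
  solve Keq expr → x = 0.005616; check Q = 23.36
Then remove 1.118 M of C.
Step 2:
                   C          J          B          E
  Initial      3.656 4.4736e-04     0.0312     0.5225
  Change  3.2310e-04 2.1540e-04 -2.1540e-04 -1.0770e-04
  Equil        3.656 6.6276e-04    0.03099     0.5224
  solve Keq expr → x = -1.0770e-04; check Q = 23.36
Then remove 0.008594 M of B.
Step 3:
                   C          J          B          E
  Initial      3.656 6.6276e-04    0.02239     0.5224
  Change  -2.6980e-04 -1.7987e-04 1.7987e-04 8.9934e-05
  Equil        3.656 4.8289e-04    0.02257     0.5225
  solve Keq expr → x = 8.9934e-05; check Q = 23.36

Direction: forward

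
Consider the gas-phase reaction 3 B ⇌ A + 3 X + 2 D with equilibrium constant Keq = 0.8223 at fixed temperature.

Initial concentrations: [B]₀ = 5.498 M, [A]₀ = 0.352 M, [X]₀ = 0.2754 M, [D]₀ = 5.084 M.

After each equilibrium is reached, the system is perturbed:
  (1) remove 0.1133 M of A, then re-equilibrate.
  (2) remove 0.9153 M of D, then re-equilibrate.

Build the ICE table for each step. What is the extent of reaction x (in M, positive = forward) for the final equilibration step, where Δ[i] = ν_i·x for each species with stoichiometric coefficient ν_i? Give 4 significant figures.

Q₀ = 0.001143 vs Keq = 0.8223 ⇒ Q<K, forward
Step 1:
                   B          A          X          D
  Initial      5.498      0.352     0.2754      5.084
  Change      -1.128     0.3761      1.128     0.7522
  Equil         4.37     0.7281      1.404      5.836
  solve Keq expr → x = 0.3761; check Q = 0.8223
Then remove 0.1133 M of A.
Step 2:
                   B          A          X          D
  Initial       4.37     0.6148      1.404      5.836
  Change    -0.04757    0.01586    0.04757    0.03172
  Equil        4.322     0.6307      1.451      5.868
  solve Keq expr → x = 0.01586; check Q = 0.8223
Then remove 0.9153 M of D.
Step 3:
                   B          A          X          D
  Initial      4.322     0.6307      1.451      4.953
  Change     -0.0973    0.03243     0.0973    0.06487
  Equil        4.225     0.6631      1.549      5.018
  solve Keq expr → x = 0.03243; check Q = 0.8223

x = 0.03243 M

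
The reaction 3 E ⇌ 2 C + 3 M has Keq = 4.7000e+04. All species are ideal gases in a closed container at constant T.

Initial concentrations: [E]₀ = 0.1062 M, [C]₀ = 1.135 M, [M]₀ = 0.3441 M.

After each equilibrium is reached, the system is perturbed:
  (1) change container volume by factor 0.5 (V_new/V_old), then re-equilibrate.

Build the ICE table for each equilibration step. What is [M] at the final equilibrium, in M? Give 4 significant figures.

Q₀ = 43.82 vs Keq = 4.7000e+04 ⇒ Q<K, forward
Step 1:
                  E         C         M
  init       0.1062     1.135    0.3441
  Δ        -0.09256   0.06171   0.09256
  eq        0.01364     1.197    0.4367
  solve Keq expr → x = 0.03085; check Q = 4.7000e+04
Then change container volume by factor 0.5 (V_new/V_old).
Step 2:
                  E         C         M
  init      0.02728     2.393    0.8733
  Δ         0.01515   -0.0101  -0.01515
  eq        0.04243     2.383    0.8582
  solve Keq expr → x = -0.005051; check Q = 4.7000e+04

[M]_eq = 0.8582 M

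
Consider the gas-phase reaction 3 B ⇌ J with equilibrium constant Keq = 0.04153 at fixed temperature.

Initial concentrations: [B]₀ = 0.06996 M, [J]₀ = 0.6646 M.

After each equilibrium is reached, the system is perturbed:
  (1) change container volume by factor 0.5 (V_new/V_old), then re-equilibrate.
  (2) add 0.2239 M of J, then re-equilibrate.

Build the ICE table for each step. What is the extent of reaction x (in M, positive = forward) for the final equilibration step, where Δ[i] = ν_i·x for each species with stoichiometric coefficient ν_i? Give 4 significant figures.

x = -0.06701 M

Q₀ = 1941 vs Keq = 0.04153 ⇒ Q>K, reverse
Step 1:
                  B         J
  I         0.06996    0.6646
  C           1.506    -0.502
  E           1.576    0.1626
  solve Keq expr → x = -0.502; check Q = 0.04153
Then change container volume by factor 0.5 (V_new/V_old).
Step 2:
                  B         J
  I           3.152    0.3252
  C         -0.7504    0.2501
  E           2.402    0.5753
  solve Keq expr → x = 0.2501; check Q = 0.04153
Then add 0.2239 M of J.
Step 3:
                  B         J
  I           2.402    0.7992
  C           0.201  -0.06701
  E           2.603    0.7322
  solve Keq expr → x = -0.06701; check Q = 0.04153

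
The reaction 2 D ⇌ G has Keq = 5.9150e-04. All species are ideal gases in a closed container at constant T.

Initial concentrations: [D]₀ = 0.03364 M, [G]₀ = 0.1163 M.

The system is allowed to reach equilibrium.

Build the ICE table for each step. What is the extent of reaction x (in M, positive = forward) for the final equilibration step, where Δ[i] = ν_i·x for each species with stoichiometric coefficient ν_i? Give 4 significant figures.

x = -0.1163 M

Q₀ = 102.8 vs Keq = 5.9150e-04 ⇒ Q>K, reverse
Step 1:
                    D           G
  init        0.03364      0.1163
  Δ            0.2325     -0.1163
  eq           0.2662  4.1901e-05
  solve Keq expr → x = -0.1163; check Q = 5.9150e-04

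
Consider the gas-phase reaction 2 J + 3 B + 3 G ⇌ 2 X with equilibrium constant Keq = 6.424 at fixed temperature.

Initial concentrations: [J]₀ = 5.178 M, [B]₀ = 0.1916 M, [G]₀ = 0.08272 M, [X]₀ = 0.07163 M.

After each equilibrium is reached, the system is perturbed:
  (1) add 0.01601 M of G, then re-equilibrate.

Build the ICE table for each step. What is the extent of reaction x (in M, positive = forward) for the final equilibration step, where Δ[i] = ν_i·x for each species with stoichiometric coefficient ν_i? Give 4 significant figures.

Q₀ = 48.07 vs Keq = 6.424 ⇒ Q>K, reverse
Step 1:
                    J           B           G           X
  init          5.178      0.1916     0.08272     0.07163
  Δ           0.01985     0.02978     0.02978    -0.01985
  eq            5.198      0.2214      0.1125     0.05178
  solve Keq expr → x = -0.009926; check Q = 6.424
Then add 0.01601 M of G.
Step 2:
                    J           B           G           X
  init          5.198      0.2214      0.1285     0.05178
  Δ         -0.004244   -0.006366   -0.006366    0.004244
  eq            5.194       0.215      0.1221     0.05602
  solve Keq expr → x = 0.002122; check Q = 6.424

x = 0.002122 M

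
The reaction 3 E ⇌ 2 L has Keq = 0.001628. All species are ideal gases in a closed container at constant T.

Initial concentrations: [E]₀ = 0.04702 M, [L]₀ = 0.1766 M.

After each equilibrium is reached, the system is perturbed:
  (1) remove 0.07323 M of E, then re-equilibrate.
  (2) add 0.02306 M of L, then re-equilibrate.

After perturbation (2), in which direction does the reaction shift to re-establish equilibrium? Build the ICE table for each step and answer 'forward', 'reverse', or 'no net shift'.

Direction: reverse

Q₀ = 300 vs Keq = 0.001628 ⇒ Q>K, reverse
Step 1:
                   E          L
  I          0.04702     0.1766
  C           0.2549    -0.1699
  E           0.3019   0.006692
  solve Keq expr → x = -0.08495; check Q = 0.001628
Then remove 0.07323 M of E.
Step 2:
                   E          L
  I           0.2287   0.006692
  C         0.003278  -0.002186
  E           0.2319   0.004507
  solve Keq expr → x = -0.001093; check Q = 0.001628
Then add 0.02306 M of L.
Step 3:
                   E          L
  I           0.2319    0.02757
  C          0.03309   -0.02206
  E            0.265   0.005505
  solve Keq expr → x = -0.01103; check Q = 0.001628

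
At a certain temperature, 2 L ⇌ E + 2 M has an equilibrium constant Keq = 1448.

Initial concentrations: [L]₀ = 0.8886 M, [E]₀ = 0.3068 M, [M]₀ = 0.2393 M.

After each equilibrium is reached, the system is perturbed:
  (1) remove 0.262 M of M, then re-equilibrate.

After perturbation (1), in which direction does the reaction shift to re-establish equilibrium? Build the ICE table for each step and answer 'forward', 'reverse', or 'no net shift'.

Direction: forward

Q₀ = 0.02225 vs Keq = 1448 ⇒ Q<K, forward
Step 1:
                    L           E           M
  I            0.8886      0.3068      0.2393
  C           -0.8637      0.4318      0.8637
  E           0.02491      0.7386       1.103
  solve Keq expr → x = 0.4318; check Q = 1448
Then remove 0.262 M of M.
Step 2:
                    L           E           M
  I           0.02491      0.7386       0.841
  C          -0.00575    0.002875     0.00575
  E           0.01916      0.7415      0.8467
  solve Keq expr → x = 0.002875; check Q = 1448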